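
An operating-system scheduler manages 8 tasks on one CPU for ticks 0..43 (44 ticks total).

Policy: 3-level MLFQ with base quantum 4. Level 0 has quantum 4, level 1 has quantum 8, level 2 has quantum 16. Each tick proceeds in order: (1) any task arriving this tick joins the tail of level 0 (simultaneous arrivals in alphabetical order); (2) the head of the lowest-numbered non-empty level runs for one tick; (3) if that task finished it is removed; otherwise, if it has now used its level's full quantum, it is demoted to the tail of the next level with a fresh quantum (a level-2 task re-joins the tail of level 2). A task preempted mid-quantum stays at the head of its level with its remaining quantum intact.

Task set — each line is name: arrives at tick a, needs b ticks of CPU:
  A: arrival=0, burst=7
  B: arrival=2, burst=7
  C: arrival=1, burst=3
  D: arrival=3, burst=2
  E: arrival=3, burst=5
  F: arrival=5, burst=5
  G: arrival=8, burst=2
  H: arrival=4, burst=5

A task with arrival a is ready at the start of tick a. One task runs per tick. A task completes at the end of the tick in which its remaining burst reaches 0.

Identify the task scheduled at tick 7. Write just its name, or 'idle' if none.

t=0: L0/L1/L2 = A/-/- → run A
t=1: L0/L1/L2 = AC/-/- → run A
t=2: L0/L1/L2 = ACB/-/- → run A
t=3: L0/L1/L2 = ACBDE/-/- → run A
t=4: L0/L1/L2 = CBDEH/A/- → run C
t=5: L0/L1/L2 = CBDEHF/A/- → run C
t=6: L0/L1/L2 = CBDEHF/A/- → run C
t=7: L0/L1/L2 = BDEHF/A/- → run B
t=8: L0/L1/L2 = BDEHFG/A/- → run B
t=9: L0/L1/L2 = BDEHFG/A/- → run B
t=10: L0/L1/L2 = BDEHFG/A/- → run B
t=11: L0/L1/L2 = DEHFG/AB/- → run D
t=12: L0/L1/L2 = DEHFG/AB/- → run D
t=13: L0/L1/L2 = EHFG/AB/- → run E
t=14: L0/L1/L2 = EHFG/AB/- → run E
t=15: L0/L1/L2 = EHFG/AB/- → run E
t=16: L0/L1/L2 = EHFG/AB/- → run E
t=17: L0/L1/L2 = HFG/ABE/- → run H
t=18: L0/L1/L2 = HFG/ABE/- → run H
t=19: L0/L1/L2 = HFG/ABE/- → run H
t=20: L0/L1/L2 = HFG/ABE/- → run H
t=21: L0/L1/L2 = FG/ABEH/- → run F
t=22: L0/L1/L2 = FG/ABEH/- → run F
t=23: L0/L1/L2 = FG/ABEH/- → run F
t=24: L0/L1/L2 = FG/ABEH/- → run F
t=25: L0/L1/L2 = G/ABEHF/- → run G
t=26: L0/L1/L2 = G/ABEHF/- → run G
t=27: L0/L1/L2 = -/ABEHF/- → run A
t=28: L0/L1/L2 = -/ABEHF/- → run A
t=29: L0/L1/L2 = -/ABEHF/- → run A
t=30: L0/L1/L2 = -/BEHF/- → run B
t=31: L0/L1/L2 = -/BEHF/- → run B
t=32: L0/L1/L2 = -/BEHF/- → run B
t=33: L0/L1/L2 = -/EHF/- → run E
t=34: L0/L1/L2 = -/HF/- → run H
t=35: L0/L1/L2 = -/F/- → run F
t=36: (idle)
t=37: (idle)
t=38: (idle)
t=39: (idle)
t=40: (idle)
t=41: (idle)
t=42: (idle)
t=43: (idle)

running at tick 7 = B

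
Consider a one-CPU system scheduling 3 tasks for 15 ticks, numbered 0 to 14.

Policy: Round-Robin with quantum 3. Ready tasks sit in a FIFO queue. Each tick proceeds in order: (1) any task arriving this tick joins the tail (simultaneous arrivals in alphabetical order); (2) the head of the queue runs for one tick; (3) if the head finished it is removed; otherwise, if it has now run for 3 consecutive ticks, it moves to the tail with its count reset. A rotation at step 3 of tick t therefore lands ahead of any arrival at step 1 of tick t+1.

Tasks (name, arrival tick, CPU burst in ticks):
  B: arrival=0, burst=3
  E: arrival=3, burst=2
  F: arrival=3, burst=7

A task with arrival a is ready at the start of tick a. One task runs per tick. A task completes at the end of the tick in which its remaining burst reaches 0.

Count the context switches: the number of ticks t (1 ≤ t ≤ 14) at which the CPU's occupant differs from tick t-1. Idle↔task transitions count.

context switches = 3

t=0: queue=[B] q_used=0 → run B
t=1: queue=[B] q_used=1 → run B
t=2: queue=[B] q_used=2 → run B
t=3: queue=[E,F] q_used=0 → run E
t=4: queue=[E,F] q_used=1 → run E
t=5: queue=[F] q_used=0 → run F
t=6: queue=[F] q_used=1 → run F
t=7: queue=[F] q_used=2 → run F
t=8: queue=[F] q_used=0 → run F
t=9: queue=[F] q_used=1 → run F
t=10: queue=[F] q_used=2 → run F
t=11: queue=[F] q_used=0 → run F
t=12: (idle)
t=13: (idle)
t=14: (idle)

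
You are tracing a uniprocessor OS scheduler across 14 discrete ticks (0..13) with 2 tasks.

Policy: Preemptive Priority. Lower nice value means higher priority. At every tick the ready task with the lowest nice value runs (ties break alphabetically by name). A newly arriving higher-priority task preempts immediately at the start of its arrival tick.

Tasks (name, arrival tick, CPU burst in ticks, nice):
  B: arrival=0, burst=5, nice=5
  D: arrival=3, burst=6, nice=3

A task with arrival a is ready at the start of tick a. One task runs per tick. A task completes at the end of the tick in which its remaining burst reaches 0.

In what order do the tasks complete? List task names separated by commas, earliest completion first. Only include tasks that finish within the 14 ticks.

completion order = D, B

t=0: ready={B} → run B
t=1: ready={B} → run B
t=2: ready={B} → run B
t=3: ready={B,D} → run D
t=4: ready={B,D} → run D
t=5: ready={B,D} → run D
t=6: ready={B,D} → run D
t=7: ready={B,D} → run D
t=8: ready={B,D} → run D
t=9: ready={B} → run B
t=10: ready={B} → run B
t=11: (idle)
t=12: (idle)
t=13: (idle)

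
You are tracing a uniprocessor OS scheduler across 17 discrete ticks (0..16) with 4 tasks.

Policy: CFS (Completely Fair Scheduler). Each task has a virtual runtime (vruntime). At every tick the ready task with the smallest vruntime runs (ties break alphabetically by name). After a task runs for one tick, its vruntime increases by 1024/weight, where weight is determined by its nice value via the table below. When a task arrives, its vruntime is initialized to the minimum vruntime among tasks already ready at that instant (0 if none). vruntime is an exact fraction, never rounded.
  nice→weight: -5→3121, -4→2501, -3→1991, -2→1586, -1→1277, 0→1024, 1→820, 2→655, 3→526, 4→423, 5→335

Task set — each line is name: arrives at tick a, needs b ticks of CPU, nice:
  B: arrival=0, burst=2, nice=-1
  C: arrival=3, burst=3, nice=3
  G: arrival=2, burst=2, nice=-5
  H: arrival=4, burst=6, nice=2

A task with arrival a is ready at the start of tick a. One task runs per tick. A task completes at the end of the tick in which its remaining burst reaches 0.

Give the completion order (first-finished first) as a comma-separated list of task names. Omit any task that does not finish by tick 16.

t=0: vr[B=0] → run B
t=1: vr[B=1024/1277] → run B
t=2: vr[G=0] → run G
t=3: vr[C=1024/3121 G=1024/3121] → run C
t=4: vr[C=1867264/820823 G=1024/3121 H=1024/3121] → run G
t=5: vr[C=1867264/820823 H=1024/3121] → run H
t=6: vr[C=1867264/820823 H=3866624/2044255] → run H
t=7: vr[C=1867264/820823 H=7062528/2044255] → run C
t=8: vr[C=3465216/820823 H=7062528/2044255] → run H
t=9: vr[C=3465216/820823 H=10258432/2044255] → run C
t=10: vr[H=10258432/2044255] → run H
t=11: vr[H=13454336/2044255] → run H
t=12: vr[H=3330048/408851] → run H
t=13: (idle)
t=14: (idle)
t=15: (idle)
t=16: (idle)

completion order = B, G, C, H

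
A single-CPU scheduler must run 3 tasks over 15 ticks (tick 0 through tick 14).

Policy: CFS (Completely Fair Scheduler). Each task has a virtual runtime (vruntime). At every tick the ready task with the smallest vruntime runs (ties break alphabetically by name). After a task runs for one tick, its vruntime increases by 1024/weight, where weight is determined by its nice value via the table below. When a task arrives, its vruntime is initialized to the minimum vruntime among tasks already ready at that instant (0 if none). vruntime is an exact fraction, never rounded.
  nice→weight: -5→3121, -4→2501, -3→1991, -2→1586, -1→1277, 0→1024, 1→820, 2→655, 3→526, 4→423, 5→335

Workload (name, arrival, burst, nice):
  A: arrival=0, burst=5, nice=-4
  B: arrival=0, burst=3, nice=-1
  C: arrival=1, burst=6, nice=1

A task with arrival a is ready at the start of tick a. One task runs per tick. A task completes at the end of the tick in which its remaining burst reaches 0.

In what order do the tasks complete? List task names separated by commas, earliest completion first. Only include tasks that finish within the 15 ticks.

completion order = B, A, C

t=0: vr[A=0 B=0] → run A
t=1: vr[A=1024/2501 B=0 C=0] → run B
t=2: vr[A=1024/2501 B=1024/1277 C=0] → run C
t=3: vr[A=1024/2501 B=1024/1277 C=256/205] → run A
t=4: vr[A=2048/2501 B=1024/1277 C=256/205] → run B
t=5: vr[A=2048/2501 B=2048/1277 C=256/205] → run A
t=6: vr[A=3072/2501 B=2048/1277 C=256/205] → run A
t=7: vr[A=4096/2501 B=2048/1277 C=256/205] → run C
t=8: vr[A=4096/2501 B=2048/1277 C=512/205] → run B
t=9: vr[A=4096/2501 C=512/205] → run A
t=10: vr[C=512/205] → run C
t=11: vr[C=768/205] → run C
t=12: vr[C=1024/205] → run C
t=13: vr[C=256/41] → run C
t=14: (idle)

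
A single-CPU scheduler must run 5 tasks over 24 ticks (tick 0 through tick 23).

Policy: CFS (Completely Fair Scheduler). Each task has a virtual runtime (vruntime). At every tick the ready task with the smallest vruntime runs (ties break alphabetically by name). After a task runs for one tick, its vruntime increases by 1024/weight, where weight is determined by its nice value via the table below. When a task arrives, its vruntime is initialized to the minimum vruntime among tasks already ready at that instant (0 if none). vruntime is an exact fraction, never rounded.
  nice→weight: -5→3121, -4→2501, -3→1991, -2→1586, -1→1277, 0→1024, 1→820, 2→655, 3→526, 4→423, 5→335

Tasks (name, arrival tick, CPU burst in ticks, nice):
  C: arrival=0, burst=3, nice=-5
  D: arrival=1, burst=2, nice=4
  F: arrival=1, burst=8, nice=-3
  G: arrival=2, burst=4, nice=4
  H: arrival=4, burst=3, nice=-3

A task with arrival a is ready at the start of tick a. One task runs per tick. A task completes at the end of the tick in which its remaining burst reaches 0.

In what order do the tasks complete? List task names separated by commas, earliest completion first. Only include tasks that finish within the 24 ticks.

completion order = C, H, D, F, G

t=0: vr[C=0] → run C
t=1: vr[C=1024/3121 D=1024/3121 F=1024/3121] → run C
t=2: vr[C=2048/3121 D=1024/3121 F=1024/3121 G=1024/3121] → run D
t=3: vr[C=2048/3121 D=3629056/1320183 F=1024/3121 G=1024/3121] → run F
t=4: vr[C=2048/3121 D=3629056/1320183 F=5234688/6213911 G=1024/3121 H=1024/3121] → run G
t=5: vr[C=2048/3121 D=3629056/1320183 F=5234688/6213911 G=3629056/1320183 H=1024/3121] → run H
t=6: vr[C=2048/3121 D=3629056/1320183 F=5234688/6213911 G=3629056/1320183 H=5234688/6213911] → run C
t=7: vr[D=3629056/1320183 F=5234688/6213911 G=3629056/1320183 H=5234688/6213911] → run F
t=8: vr[D=3629056/1320183 F=8430592/6213911 G=3629056/1320183 H=5234688/6213911] → run H
t=9: vr[D=3629056/1320183 F=8430592/6213911 G=3629056/1320183 H=8430592/6213911] → run F
t=10: vr[D=3629056/1320183 F=11626496/6213911 G=3629056/1320183 H=8430592/6213911] → run H
t=11: vr[D=3629056/1320183 F=11626496/6213911 G=3629056/1320183] → run F
t=12: vr[D=3629056/1320183 F=14822400/6213911 G=3629056/1320183] → run F
t=13: vr[D=3629056/1320183 F=18018304/6213911 G=3629056/1320183] → run D
t=14: vr[F=18018304/6213911 G=3629056/1320183] → run G
t=15: vr[F=18018304/6213911 G=6824960/1320183] → run F
t=16: vr[F=21214208/6213911 G=6824960/1320183] → run F
t=17: vr[F=24410112/6213911 G=6824960/1320183] → run F
t=18: vr[G=6824960/1320183] → run G
t=19: vr[G=3340288/440061] → run G
t=20: (idle)
t=21: (idle)
t=22: (idle)
t=23: (idle)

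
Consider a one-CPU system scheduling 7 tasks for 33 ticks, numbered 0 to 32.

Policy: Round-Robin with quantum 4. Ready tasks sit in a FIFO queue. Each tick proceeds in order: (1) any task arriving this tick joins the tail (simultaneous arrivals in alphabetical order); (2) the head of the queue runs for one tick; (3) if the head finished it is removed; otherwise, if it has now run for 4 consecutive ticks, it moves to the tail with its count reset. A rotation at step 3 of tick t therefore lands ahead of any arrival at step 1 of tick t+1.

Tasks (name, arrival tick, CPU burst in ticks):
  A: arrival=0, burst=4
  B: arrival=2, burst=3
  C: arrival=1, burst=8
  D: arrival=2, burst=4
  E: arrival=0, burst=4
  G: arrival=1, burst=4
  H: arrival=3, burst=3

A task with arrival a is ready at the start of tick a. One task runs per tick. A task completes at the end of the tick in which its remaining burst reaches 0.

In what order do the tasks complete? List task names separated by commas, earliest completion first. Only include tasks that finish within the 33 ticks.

t=0: queue=[A,E] q_used=0 → run A
t=1: queue=[A,E,C,G] q_used=1 → run A
t=2: queue=[A,E,C,G,B,D] q_used=2 → run A
t=3: queue=[A,E,C,G,B,D,H] q_used=3 → run A
t=4: queue=[E,C,G,B,D,H] q_used=0 → run E
t=5: queue=[E,C,G,B,D,H] q_used=1 → run E
t=6: queue=[E,C,G,B,D,H] q_used=2 → run E
t=7: queue=[E,C,G,B,D,H] q_used=3 → run E
t=8: queue=[C,G,B,D,H] q_used=0 → run C
t=9: queue=[C,G,B,D,H] q_used=1 → run C
t=10: queue=[C,G,B,D,H] q_used=2 → run C
t=11: queue=[C,G,B,D,H] q_used=3 → run C
t=12: queue=[G,B,D,H,C] q_used=0 → run G
t=13: queue=[G,B,D,H,C] q_used=1 → run G
t=14: queue=[G,B,D,H,C] q_used=2 → run G
t=15: queue=[G,B,D,H,C] q_used=3 → run G
t=16: queue=[B,D,H,C] q_used=0 → run B
t=17: queue=[B,D,H,C] q_used=1 → run B
t=18: queue=[B,D,H,C] q_used=2 → run B
t=19: queue=[D,H,C] q_used=0 → run D
t=20: queue=[D,H,C] q_used=1 → run D
t=21: queue=[D,H,C] q_used=2 → run D
t=22: queue=[D,H,C] q_used=3 → run D
t=23: queue=[H,C] q_used=0 → run H
t=24: queue=[H,C] q_used=1 → run H
t=25: queue=[H,C] q_used=2 → run H
t=26: queue=[C] q_used=0 → run C
t=27: queue=[C] q_used=1 → run C
t=28: queue=[C] q_used=2 → run C
t=29: queue=[C] q_used=3 → run C
t=30: (idle)
t=31: (idle)
t=32: (idle)

completion order = A, E, G, B, D, H, C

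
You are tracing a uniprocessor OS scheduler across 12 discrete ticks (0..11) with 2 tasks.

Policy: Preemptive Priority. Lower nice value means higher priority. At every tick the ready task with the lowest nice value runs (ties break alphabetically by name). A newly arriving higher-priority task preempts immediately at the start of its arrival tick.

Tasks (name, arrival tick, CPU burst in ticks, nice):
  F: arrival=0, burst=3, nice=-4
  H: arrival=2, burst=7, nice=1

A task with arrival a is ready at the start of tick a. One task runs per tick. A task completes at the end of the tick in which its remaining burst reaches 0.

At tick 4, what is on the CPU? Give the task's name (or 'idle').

t=0: ready={F} → run F
t=1: ready={F} → run F
t=2: ready={F,H} → run F
t=3: ready={H} → run H
t=4: ready={H} → run H
t=5: ready={H} → run H
t=6: ready={H} → run H
t=7: ready={H} → run H
t=8: ready={H} → run H
t=9: ready={H} → run H
t=10: (idle)
t=11: (idle)

running at tick 4 = H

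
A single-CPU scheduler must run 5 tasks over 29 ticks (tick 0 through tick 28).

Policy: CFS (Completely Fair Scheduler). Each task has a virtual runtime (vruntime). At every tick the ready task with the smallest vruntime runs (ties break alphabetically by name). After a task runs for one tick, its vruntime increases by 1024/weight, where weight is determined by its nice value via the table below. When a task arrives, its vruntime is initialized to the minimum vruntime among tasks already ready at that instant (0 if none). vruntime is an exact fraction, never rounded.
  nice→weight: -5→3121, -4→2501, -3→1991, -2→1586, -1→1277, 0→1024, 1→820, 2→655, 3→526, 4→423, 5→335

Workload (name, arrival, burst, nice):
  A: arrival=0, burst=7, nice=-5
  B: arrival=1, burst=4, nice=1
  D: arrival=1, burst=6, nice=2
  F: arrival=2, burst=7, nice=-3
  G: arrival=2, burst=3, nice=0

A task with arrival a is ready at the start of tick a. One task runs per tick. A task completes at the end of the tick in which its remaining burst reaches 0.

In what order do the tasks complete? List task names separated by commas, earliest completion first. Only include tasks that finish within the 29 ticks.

completion order = A, G, F, B, D

t=0: vr[A=0] → run A
t=1: vr[A=1024/3121 B=1024/3121 D=1024/3121] → run A
t=2: vr[A=2048/3121 B=1024/3121 D=1024/3121 F=1024/3121 G=1024/3121] → run B
t=3: vr[A=2048/3121 B=1008896/639805 D=1024/3121 F=1024/3121 G=1024/3121] → run D
t=4: vr[A=2048/3121 B=1008896/639805 D=3866624/2044255 F=1024/3121 G=1024/3121] → run F
t=5: vr[A=2048/3121 B=1008896/639805 D=3866624/2044255 F=5234688/6213911 G=1024/3121] → run G
t=6: vr[A=2048/3121 B=1008896/639805 D=3866624/2044255 F=5234688/6213911 G=4145/3121] → run A
t=7: vr[A=3072/3121 B=1008896/639805 D=3866624/2044255 F=5234688/6213911 G=4145/3121] → run F
t=8: vr[A=3072/3121 B=1008896/639805 D=3866624/2044255 F=8430592/6213911 G=4145/3121] → run A
t=9: vr[A=4096/3121 B=1008896/639805 D=3866624/2044255 F=8430592/6213911 G=4145/3121] → run A
t=10: vr[A=5120/3121 B=1008896/639805 D=3866624/2044255 F=8430592/6213911 G=4145/3121] → run G
t=11: vr[A=5120/3121 B=1008896/639805 D=3866624/2044255 F=8430592/6213911 G=7266/3121] → run F
t=12: vr[A=5120/3121 B=1008896/639805 D=3866624/2044255 F=11626496/6213911 G=7266/3121] → run B
t=13: vr[A=5120/3121 B=1807872/639805 D=3866624/2044255 F=11626496/6213911 G=7266/3121] → run A
t=14: vr[A=6144/3121 B=1807872/639805 D=3866624/2044255 F=11626496/6213911 G=7266/3121] → run F
t=15: vr[A=6144/3121 B=1807872/639805 D=3866624/2044255 F=14822400/6213911 G=7266/3121] → run D
t=16: vr[A=6144/3121 B=1807872/639805 D=7062528/2044255 F=14822400/6213911 G=7266/3121] → run A
t=17: vr[B=1807872/639805 D=7062528/2044255 F=14822400/6213911 G=7266/3121] → run G
t=18: vr[B=1807872/639805 D=7062528/2044255 F=14822400/6213911] → run F
t=19: vr[B=1807872/639805 D=7062528/2044255 F=18018304/6213911] → run B
t=20: vr[B=2606848/639805 D=7062528/2044255 F=18018304/6213911] → run F
t=21: vr[B=2606848/639805 D=7062528/2044255 F=21214208/6213911] → run F
t=22: vr[B=2606848/639805 D=7062528/2044255] → run D
t=23: vr[B=2606848/639805 D=10258432/2044255] → run B
t=24: vr[D=10258432/2044255] → run D
t=25: vr[D=13454336/2044255] → run D
t=26: vr[D=3330048/408851] → run D
t=27: (idle)
t=28: (idle)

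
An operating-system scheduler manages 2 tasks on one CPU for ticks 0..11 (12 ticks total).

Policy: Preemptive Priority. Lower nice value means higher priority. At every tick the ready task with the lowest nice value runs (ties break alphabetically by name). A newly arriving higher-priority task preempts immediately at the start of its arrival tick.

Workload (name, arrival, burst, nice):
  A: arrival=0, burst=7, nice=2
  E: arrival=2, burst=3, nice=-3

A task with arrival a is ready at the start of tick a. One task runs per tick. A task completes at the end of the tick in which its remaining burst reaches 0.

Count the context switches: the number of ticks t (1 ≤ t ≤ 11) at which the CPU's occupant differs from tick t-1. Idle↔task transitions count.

t=0: ready={A} → run A
t=1: ready={A} → run A
t=2: ready={A,E} → run E
t=3: ready={A,E} → run E
t=4: ready={A,E} → run E
t=5: ready={A} → run A
t=6: ready={A} → run A
t=7: ready={A} → run A
t=8: ready={A} → run A
t=9: ready={A} → run A
t=10: (idle)
t=11: (idle)

context switches = 3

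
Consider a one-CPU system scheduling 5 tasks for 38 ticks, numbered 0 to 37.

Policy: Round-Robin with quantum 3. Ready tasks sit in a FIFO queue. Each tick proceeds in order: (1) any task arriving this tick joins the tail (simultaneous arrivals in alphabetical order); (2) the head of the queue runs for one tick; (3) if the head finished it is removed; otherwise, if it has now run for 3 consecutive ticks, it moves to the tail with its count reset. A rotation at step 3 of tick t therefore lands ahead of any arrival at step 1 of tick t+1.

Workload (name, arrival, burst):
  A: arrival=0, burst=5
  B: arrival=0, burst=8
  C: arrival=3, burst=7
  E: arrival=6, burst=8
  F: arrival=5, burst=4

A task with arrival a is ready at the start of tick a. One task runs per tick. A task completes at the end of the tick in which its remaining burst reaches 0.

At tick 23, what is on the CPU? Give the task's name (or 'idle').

running at tick 23 = F

t=0: queue=[A,B] q_used=0 → run A
t=1: queue=[A,B] q_used=1 → run A
t=2: queue=[A,B] q_used=2 → run A
t=3: queue=[B,A,C] q_used=0 → run B
t=4: queue=[B,A,C] q_used=1 → run B
t=5: queue=[B,A,C,F] q_used=2 → run B
t=6: queue=[A,C,F,B,E] q_used=0 → run A
t=7: queue=[A,C,F,B,E] q_used=1 → run A
t=8: queue=[C,F,B,E] q_used=0 → run C
t=9: queue=[C,F,B,E] q_used=1 → run C
t=10: queue=[C,F,B,E] q_used=2 → run C
t=11: queue=[F,B,E,C] q_used=0 → run F
t=12: queue=[F,B,E,C] q_used=1 → run F
t=13: queue=[F,B,E,C] q_used=2 → run F
t=14: queue=[B,E,C,F] q_used=0 → run B
t=15: queue=[B,E,C,F] q_used=1 → run B
t=16: queue=[B,E,C,F] q_used=2 → run B
t=17: queue=[E,C,F,B] q_used=0 → run E
t=18: queue=[E,C,F,B] q_used=1 → run E
t=19: queue=[E,C,F,B] q_used=2 → run E
t=20: queue=[C,F,B,E] q_used=0 → run C
t=21: queue=[C,F,B,E] q_used=1 → run C
t=22: queue=[C,F,B,E] q_used=2 → run C
t=23: queue=[F,B,E,C] q_used=0 → run F
t=24: queue=[B,E,C] q_used=0 → run B
t=25: queue=[B,E,C] q_used=1 → run B
t=26: queue=[E,C] q_used=0 → run E
t=27: queue=[E,C] q_used=1 → run E
t=28: queue=[E,C] q_used=2 → run E
t=29: queue=[C,E] q_used=0 → run C
t=30: queue=[E] q_used=0 → run E
t=31: queue=[E] q_used=1 → run E
t=32: (idle)
t=33: (idle)
t=34: (idle)
t=35: (idle)
t=36: (idle)
t=37: (idle)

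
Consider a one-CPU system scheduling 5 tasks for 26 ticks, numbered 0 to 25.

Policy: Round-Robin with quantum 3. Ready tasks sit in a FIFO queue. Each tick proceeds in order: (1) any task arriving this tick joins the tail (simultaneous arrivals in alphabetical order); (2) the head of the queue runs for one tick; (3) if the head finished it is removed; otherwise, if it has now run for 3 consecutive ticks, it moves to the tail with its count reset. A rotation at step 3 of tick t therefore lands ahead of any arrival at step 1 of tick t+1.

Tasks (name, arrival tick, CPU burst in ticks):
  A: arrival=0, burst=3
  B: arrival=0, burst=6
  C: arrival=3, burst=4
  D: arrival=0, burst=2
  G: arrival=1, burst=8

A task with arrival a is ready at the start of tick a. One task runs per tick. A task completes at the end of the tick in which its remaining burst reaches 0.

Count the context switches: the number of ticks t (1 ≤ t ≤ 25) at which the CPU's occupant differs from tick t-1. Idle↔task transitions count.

t=0: queue=[A,B,D] q_used=0 → run A
t=1: queue=[A,B,D,G] q_used=1 → run A
t=2: queue=[A,B,D,G] q_used=2 → run A
t=3: queue=[B,D,G,C] q_used=0 → run B
t=4: queue=[B,D,G,C] q_used=1 → run B
t=5: queue=[B,D,G,C] q_used=2 → run B
t=6: queue=[D,G,C,B] q_used=0 → run D
t=7: queue=[D,G,C,B] q_used=1 → run D
t=8: queue=[G,C,B] q_used=0 → run G
t=9: queue=[G,C,B] q_used=1 → run G
t=10: queue=[G,C,B] q_used=2 → run G
t=11: queue=[C,B,G] q_used=0 → run C
t=12: queue=[C,B,G] q_used=1 → run C
t=13: queue=[C,B,G] q_used=2 → run C
t=14: queue=[B,G,C] q_used=0 → run B
t=15: queue=[B,G,C] q_used=1 → run B
t=16: queue=[B,G,C] q_used=2 → run B
t=17: queue=[G,C] q_used=0 → run G
t=18: queue=[G,C] q_used=1 → run G
t=19: queue=[G,C] q_used=2 → run G
t=20: queue=[C,G] q_used=0 → run C
t=21: queue=[G] q_used=0 → run G
t=22: queue=[G] q_used=1 → run G
t=23: (idle)
t=24: (idle)
t=25: (idle)

context switches = 9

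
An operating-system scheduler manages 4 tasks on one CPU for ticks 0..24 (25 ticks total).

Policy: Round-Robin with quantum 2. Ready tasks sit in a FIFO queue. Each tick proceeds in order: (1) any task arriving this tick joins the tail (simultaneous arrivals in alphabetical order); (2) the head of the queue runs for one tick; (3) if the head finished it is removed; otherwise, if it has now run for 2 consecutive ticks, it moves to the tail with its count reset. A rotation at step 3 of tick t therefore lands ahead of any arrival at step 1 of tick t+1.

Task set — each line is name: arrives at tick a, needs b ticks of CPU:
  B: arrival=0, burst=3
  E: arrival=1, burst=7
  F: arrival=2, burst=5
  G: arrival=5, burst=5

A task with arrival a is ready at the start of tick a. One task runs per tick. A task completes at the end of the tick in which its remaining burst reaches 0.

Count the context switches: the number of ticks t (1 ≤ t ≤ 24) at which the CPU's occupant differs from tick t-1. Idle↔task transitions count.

context switches = 12

t=0: queue=[B] q_used=0 → run B
t=1: queue=[B,E] q_used=1 → run B
t=2: queue=[E,B,F] q_used=0 → run E
t=3: queue=[E,B,F] q_used=1 → run E
t=4: queue=[B,F,E] q_used=0 → run B
t=5: queue=[F,E,G] q_used=0 → run F
t=6: queue=[F,E,G] q_used=1 → run F
t=7: queue=[E,G,F] q_used=0 → run E
t=8: queue=[E,G,F] q_used=1 → run E
t=9: queue=[G,F,E] q_used=0 → run G
t=10: queue=[G,F,E] q_used=1 → run G
t=11: queue=[F,E,G] q_used=0 → run F
t=12: queue=[F,E,G] q_used=1 → run F
t=13: queue=[E,G,F] q_used=0 → run E
t=14: queue=[E,G,F] q_used=1 → run E
t=15: queue=[G,F,E] q_used=0 → run G
t=16: queue=[G,F,E] q_used=1 → run G
t=17: queue=[F,E,G] q_used=0 → run F
t=18: queue=[E,G] q_used=0 → run E
t=19: queue=[G] q_used=0 → run G
t=20: (idle)
t=21: (idle)
t=22: (idle)
t=23: (idle)
t=24: (idle)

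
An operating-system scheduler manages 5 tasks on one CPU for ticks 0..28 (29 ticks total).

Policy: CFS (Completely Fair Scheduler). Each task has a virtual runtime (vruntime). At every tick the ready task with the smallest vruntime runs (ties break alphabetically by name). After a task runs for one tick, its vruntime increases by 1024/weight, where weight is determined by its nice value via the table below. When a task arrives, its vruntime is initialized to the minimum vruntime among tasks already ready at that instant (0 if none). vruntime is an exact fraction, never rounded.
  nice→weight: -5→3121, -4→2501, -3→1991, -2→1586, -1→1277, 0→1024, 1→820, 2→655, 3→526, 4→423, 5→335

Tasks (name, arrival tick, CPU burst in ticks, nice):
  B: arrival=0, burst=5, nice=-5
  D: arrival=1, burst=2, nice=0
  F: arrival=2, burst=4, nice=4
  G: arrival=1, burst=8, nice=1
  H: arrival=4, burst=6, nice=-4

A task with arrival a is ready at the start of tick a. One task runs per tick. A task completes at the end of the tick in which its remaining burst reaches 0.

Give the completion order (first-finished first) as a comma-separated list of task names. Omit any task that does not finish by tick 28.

t=0: vr[B=0] → run B
t=1: vr[B=1024/3121 D=1024/3121 G=1024/3121] → run B
t=2: vr[B=2048/3121 D=1024/3121 F=1024/3121 G=1024/3121] → run D
t=3: vr[B=2048/3121 D=4145/3121 F=1024/3121 G=1024/3121] → run F
t=4: vr[B=2048/3121 D=4145/3121 F=3629056/1320183 G=1024/3121 H=1024/3121] → run G
t=5: vr[B=2048/3121 D=4145/3121 F=3629056/1320183 G=1008896/639805 H=1024/3121] → run H
t=6: vr[B=2048/3121 D=4145/3121 F=3629056/1320183 G=1008896/639805 H=5756928/7805621] → run B
t=7: vr[B=3072/3121 D=4145/3121 F=3629056/1320183 G=1008896/639805 H=5756928/7805621] → run H
t=8: vr[B=3072/3121 D=4145/3121 F=3629056/1320183 G=1008896/639805 H=8952832/7805621] → run B
t=9: vr[B=4096/3121 D=4145/3121 F=3629056/1320183 G=1008896/639805 H=8952832/7805621] → run H
t=10: vr[B=4096/3121 D=4145/3121 F=3629056/1320183 G=1008896/639805 H=12148736/7805621] → run B
t=11: vr[D=4145/3121 F=3629056/1320183 G=1008896/639805 H=12148736/7805621] → run D
t=12: vr[F=3629056/1320183 G=1008896/639805 H=12148736/7805621] → run H
t=13: vr[F=3629056/1320183 G=1008896/639805 H=15344640/7805621] → run G
t=14: vr[F=3629056/1320183 G=1807872/639805 H=15344640/7805621] → run H
t=15: vr[F=3629056/1320183 G=1807872/639805 H=18540544/7805621] → run H
t=16: vr[F=3629056/1320183 G=1807872/639805] → run F
t=17: vr[F=6824960/1320183 G=1807872/639805] → run G
t=18: vr[F=6824960/1320183 G=2606848/639805] → run G
t=19: vr[F=6824960/1320183 G=3405824/639805] → run F
t=20: vr[F=3340288/440061 G=3405824/639805] → run G
t=21: vr[F=3340288/440061 G=840960/127961] → run G
t=22: vr[F=3340288/440061 G=5003776/639805] → run F
t=23: vr[G=5003776/639805] → run G
t=24: vr[G=5802752/639805] → run G
t=25: (idle)
t=26: (idle)
t=27: (idle)
t=28: (idle)

completion order = B, D, H, F, G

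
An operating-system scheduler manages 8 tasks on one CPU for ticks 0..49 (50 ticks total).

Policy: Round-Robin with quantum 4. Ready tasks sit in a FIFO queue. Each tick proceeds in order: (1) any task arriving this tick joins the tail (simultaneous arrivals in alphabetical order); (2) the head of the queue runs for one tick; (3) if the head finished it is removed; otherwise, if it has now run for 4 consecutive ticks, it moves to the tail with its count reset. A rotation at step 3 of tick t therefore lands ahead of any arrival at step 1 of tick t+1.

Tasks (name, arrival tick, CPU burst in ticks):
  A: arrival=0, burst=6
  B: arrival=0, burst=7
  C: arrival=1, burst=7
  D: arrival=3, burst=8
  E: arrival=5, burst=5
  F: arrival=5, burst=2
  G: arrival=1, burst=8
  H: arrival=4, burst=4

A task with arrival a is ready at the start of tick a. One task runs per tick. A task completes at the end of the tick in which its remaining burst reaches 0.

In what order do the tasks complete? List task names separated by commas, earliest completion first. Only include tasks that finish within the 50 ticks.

completion order = A, H, F, B, C, G, D, E

t=0: queue=[A,B] q_used=0 → run A
t=1: queue=[A,B,C,G] q_used=1 → run A
t=2: queue=[A,B,C,G] q_used=2 → run A
t=3: queue=[A,B,C,G,D] q_used=3 → run A
t=4: queue=[B,C,G,D,A,H] q_used=0 → run B
t=5: queue=[B,C,G,D,A,H,E,F] q_used=1 → run B
t=6: queue=[B,C,G,D,A,H,E,F] q_used=2 → run B
t=7: queue=[B,C,G,D,A,H,E,F] q_used=3 → run B
t=8: queue=[C,G,D,A,H,E,F,B] q_used=0 → run C
t=9: queue=[C,G,D,A,H,E,F,B] q_used=1 → run C
t=10: queue=[C,G,D,A,H,E,F,B] q_used=2 → run C
t=11: queue=[C,G,D,A,H,E,F,B] q_used=3 → run C
t=12: queue=[G,D,A,H,E,F,B,C] q_used=0 → run G
t=13: queue=[G,D,A,H,E,F,B,C] q_used=1 → run G
t=14: queue=[G,D,A,H,E,F,B,C] q_used=2 → run G
t=15: queue=[G,D,A,H,E,F,B,C] q_used=3 → run G
t=16: queue=[D,A,H,E,F,B,C,G] q_used=0 → run D
t=17: queue=[D,A,H,E,F,B,C,G] q_used=1 → run D
t=18: queue=[D,A,H,E,F,B,C,G] q_used=2 → run D
t=19: queue=[D,A,H,E,F,B,C,G] q_used=3 → run D
t=20: queue=[A,H,E,F,B,C,G,D] q_used=0 → run A
t=21: queue=[A,H,E,F,B,C,G,D] q_used=1 → run A
t=22: queue=[H,E,F,B,C,G,D] q_used=0 → run H
t=23: queue=[H,E,F,B,C,G,D] q_used=1 → run H
t=24: queue=[H,E,F,B,C,G,D] q_used=2 → run H
t=25: queue=[H,E,F,B,C,G,D] q_used=3 → run H
t=26: queue=[E,F,B,C,G,D] q_used=0 → run E
t=27: queue=[E,F,B,C,G,D] q_used=1 → run E
t=28: queue=[E,F,B,C,G,D] q_used=2 → run E
t=29: queue=[E,F,B,C,G,D] q_used=3 → run E
t=30: queue=[F,B,C,G,D,E] q_used=0 → run F
t=31: queue=[F,B,C,G,D,E] q_used=1 → run F
t=32: queue=[B,C,G,D,E] q_used=0 → run B
t=33: queue=[B,C,G,D,E] q_used=1 → run B
t=34: queue=[B,C,G,D,E] q_used=2 → run B
t=35: queue=[C,G,D,E] q_used=0 → run C
t=36: queue=[C,G,D,E] q_used=1 → run C
t=37: queue=[C,G,D,E] q_used=2 → run C
t=38: queue=[G,D,E] q_used=0 → run G
t=39: queue=[G,D,E] q_used=1 → run G
t=40: queue=[G,D,E] q_used=2 → run G
t=41: queue=[G,D,E] q_used=3 → run G
t=42: queue=[D,E] q_used=0 → run D
t=43: queue=[D,E] q_used=1 → run D
t=44: queue=[D,E] q_used=2 → run D
t=45: queue=[D,E] q_used=3 → run D
t=46: queue=[E] q_used=0 → run E
t=47: (idle)
t=48: (idle)
t=49: (idle)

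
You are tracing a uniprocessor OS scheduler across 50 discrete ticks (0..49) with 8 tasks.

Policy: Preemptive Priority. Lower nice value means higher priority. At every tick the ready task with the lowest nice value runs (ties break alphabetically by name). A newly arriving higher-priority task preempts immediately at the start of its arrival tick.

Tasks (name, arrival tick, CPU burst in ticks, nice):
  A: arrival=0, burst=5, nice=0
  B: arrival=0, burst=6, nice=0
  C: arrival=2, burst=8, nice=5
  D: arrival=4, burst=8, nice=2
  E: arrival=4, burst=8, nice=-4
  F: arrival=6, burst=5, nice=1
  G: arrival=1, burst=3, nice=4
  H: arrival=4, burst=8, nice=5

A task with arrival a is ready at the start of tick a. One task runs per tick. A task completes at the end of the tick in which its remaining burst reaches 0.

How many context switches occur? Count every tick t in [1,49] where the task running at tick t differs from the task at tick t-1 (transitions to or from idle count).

context switches = 8

t=0: ready={A,B} → run A
t=1: ready={A,B,G} → run A
t=2: ready={A,B,C,G} → run A
t=3: ready={A,B,C,G} → run A
t=4: ready={A,B,C,D,E,G,H} → run E
t=5: ready={A,B,C,D,E,G,H} → run E
t=6: ready={A,B,C,D,E,F,G,H} → run E
t=7: ready={A,B,C,D,E,F,G,H} → run E
t=8: ready={A,B,C,D,E,F,G,H} → run E
t=9: ready={A,B,C,D,E,F,G,H} → run E
t=10: ready={A,B,C,D,E,F,G,H} → run E
t=11: ready={A,B,C,D,E,F,G,H} → run E
t=12: ready={A,B,C,D,F,G,H} → run A
t=13: ready={B,C,D,F,G,H} → run B
t=14: ready={B,C,D,F,G,H} → run B
t=15: ready={B,C,D,F,G,H} → run B
t=16: ready={B,C,D,F,G,H} → run B
t=17: ready={B,C,D,F,G,H} → run B
t=18: ready={B,C,D,F,G,H} → run B
t=19: ready={C,D,F,G,H} → run F
t=20: ready={C,D,F,G,H} → run F
t=21: ready={C,D,F,G,H} → run F
t=22: ready={C,D,F,G,H} → run F
t=23: ready={C,D,F,G,H} → run F
t=24: ready={C,D,G,H} → run D
t=25: ready={C,D,G,H} → run D
t=26: ready={C,D,G,H} → run D
t=27: ready={C,D,G,H} → run D
t=28: ready={C,D,G,H} → run D
t=29: ready={C,D,G,H} → run D
t=30: ready={C,D,G,H} → run D
t=31: ready={C,D,G,H} → run D
t=32: ready={C,G,H} → run G
t=33: ready={C,G,H} → run G
t=34: ready={C,G,H} → run G
t=35: ready={C,H} → run C
t=36: ready={C,H} → run C
t=37: ready={C,H} → run C
t=38: ready={C,H} → run C
t=39: ready={C,H} → run C
t=40: ready={C,H} → run C
t=41: ready={C,H} → run C
t=42: ready={C,H} → run C
t=43: ready={H} → run H
t=44: ready={H} → run H
t=45: ready={H} → run H
t=46: ready={H} → run H
t=47: ready={H} → run H
t=48: ready={H} → run H
t=49: ready={H} → run H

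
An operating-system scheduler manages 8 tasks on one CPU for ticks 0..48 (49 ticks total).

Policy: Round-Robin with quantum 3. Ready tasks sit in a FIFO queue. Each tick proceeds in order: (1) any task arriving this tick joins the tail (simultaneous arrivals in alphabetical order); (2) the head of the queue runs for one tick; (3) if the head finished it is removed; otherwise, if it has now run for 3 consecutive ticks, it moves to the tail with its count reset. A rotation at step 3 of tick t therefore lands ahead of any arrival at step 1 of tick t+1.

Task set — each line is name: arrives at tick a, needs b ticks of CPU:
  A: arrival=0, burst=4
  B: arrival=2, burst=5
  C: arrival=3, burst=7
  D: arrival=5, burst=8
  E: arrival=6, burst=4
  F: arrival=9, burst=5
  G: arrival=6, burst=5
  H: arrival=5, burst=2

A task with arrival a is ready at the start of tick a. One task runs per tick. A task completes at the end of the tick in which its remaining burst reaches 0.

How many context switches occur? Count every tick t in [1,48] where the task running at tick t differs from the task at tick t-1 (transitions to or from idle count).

context switches = 17

t=0: queue=[A] q_used=0 → run A
t=1: queue=[A] q_used=1 → run A
t=2: queue=[A,B] q_used=2 → run A
t=3: queue=[B,A,C] q_used=0 → run B
t=4: queue=[B,A,C] q_used=1 → run B
t=5: queue=[B,A,C,D,H] q_used=2 → run B
t=6: queue=[A,C,D,H,B,E,G] q_used=0 → run A
t=7: queue=[C,D,H,B,E,G] q_used=0 → run C
t=8: queue=[C,D,H,B,E,G] q_used=1 → run C
t=9: queue=[C,D,H,B,E,G,F] q_used=2 → run C
t=10: queue=[D,H,B,E,G,F,C] q_used=0 → run D
t=11: queue=[D,H,B,E,G,F,C] q_used=1 → run D
t=12: queue=[D,H,B,E,G,F,C] q_used=2 → run D
t=13: queue=[H,B,E,G,F,C,D] q_used=0 → run H
t=14: queue=[H,B,E,G,F,C,D] q_used=1 → run H
t=15: queue=[B,E,G,F,C,D] q_used=0 → run B
t=16: queue=[B,E,G,F,C,D] q_used=1 → run B
t=17: queue=[E,G,F,C,D] q_used=0 → run E
t=18: queue=[E,G,F,C,D] q_used=1 → run E
t=19: queue=[E,G,F,C,D] q_used=2 → run E
t=20: queue=[G,F,C,D,E] q_used=0 → run G
t=21: queue=[G,F,C,D,E] q_used=1 → run G
t=22: queue=[G,F,C,D,E] q_used=2 → run G
t=23: queue=[F,C,D,E,G] q_used=0 → run F
t=24: queue=[F,C,D,E,G] q_used=1 → run F
t=25: queue=[F,C,D,E,G] q_used=2 → run F
t=26: queue=[C,D,E,G,F] q_used=0 → run C
t=27: queue=[C,D,E,G,F] q_used=1 → run C
t=28: queue=[C,D,E,G,F] q_used=2 → run C
t=29: queue=[D,E,G,F,C] q_used=0 → run D
t=30: queue=[D,E,G,F,C] q_used=1 → run D
t=31: queue=[D,E,G,F,C] q_used=2 → run D
t=32: queue=[E,G,F,C,D] q_used=0 → run E
t=33: queue=[G,F,C,D] q_used=0 → run G
t=34: queue=[G,F,C,D] q_used=1 → run G
t=35: queue=[F,C,D] q_used=0 → run F
t=36: queue=[F,C,D] q_used=1 → run F
t=37: queue=[C,D] q_used=0 → run C
t=38: queue=[D] q_used=0 → run D
t=39: queue=[D] q_used=1 → run D
t=40: (idle)
t=41: (idle)
t=42: (idle)
t=43: (idle)
t=44: (idle)
t=45: (idle)
t=46: (idle)
t=47: (idle)
t=48: (idle)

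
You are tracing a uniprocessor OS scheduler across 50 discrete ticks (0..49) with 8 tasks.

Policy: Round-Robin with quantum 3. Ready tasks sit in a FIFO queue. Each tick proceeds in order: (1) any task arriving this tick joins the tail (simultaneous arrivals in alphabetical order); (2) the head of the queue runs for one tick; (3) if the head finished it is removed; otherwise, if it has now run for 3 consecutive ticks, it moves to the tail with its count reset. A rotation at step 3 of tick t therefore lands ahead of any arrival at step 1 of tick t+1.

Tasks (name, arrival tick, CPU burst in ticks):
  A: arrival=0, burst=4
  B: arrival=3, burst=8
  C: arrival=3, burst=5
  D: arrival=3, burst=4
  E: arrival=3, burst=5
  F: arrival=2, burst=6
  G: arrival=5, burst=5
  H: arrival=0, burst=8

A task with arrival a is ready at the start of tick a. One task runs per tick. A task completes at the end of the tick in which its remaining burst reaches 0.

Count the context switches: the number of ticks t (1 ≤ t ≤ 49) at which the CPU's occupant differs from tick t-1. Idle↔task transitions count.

context switches = 18

t=0: queue=[A,H] q_used=0 → run A
t=1: queue=[A,H] q_used=1 → run A
t=2: queue=[A,H,F] q_used=2 → run A
t=3: queue=[H,F,A,B,C,D,E] q_used=0 → run H
t=4: queue=[H,F,A,B,C,D,E] q_used=1 → run H
t=5: queue=[H,F,A,B,C,D,E,G] q_used=2 → run H
t=6: queue=[F,A,B,C,D,E,G,H] q_used=0 → run F
t=7: queue=[F,A,B,C,D,E,G,H] q_used=1 → run F
t=8: queue=[F,A,B,C,D,E,G,H] q_used=2 → run F
t=9: queue=[A,B,C,D,E,G,H,F] q_used=0 → run A
t=10: queue=[B,C,D,E,G,H,F] q_used=0 → run B
t=11: queue=[B,C,D,E,G,H,F] q_used=1 → run B
t=12: queue=[B,C,D,E,G,H,F] q_used=2 → run B
t=13: queue=[C,D,E,G,H,F,B] q_used=0 → run C
t=14: queue=[C,D,E,G,H,F,B] q_used=1 → run C
t=15: queue=[C,D,E,G,H,F,B] q_used=2 → run C
t=16: queue=[D,E,G,H,F,B,C] q_used=0 → run D
t=17: queue=[D,E,G,H,F,B,C] q_used=1 → run D
t=18: queue=[D,E,G,H,F,B,C] q_used=2 → run D
t=19: queue=[E,G,H,F,B,C,D] q_used=0 → run E
t=20: queue=[E,G,H,F,B,C,D] q_used=1 → run E
t=21: queue=[E,G,H,F,B,C,D] q_used=2 → run E
t=22: queue=[G,H,F,B,C,D,E] q_used=0 → run G
t=23: queue=[G,H,F,B,C,D,E] q_used=1 → run G
t=24: queue=[G,H,F,B,C,D,E] q_used=2 → run G
t=25: queue=[H,F,B,C,D,E,G] q_used=0 → run H
t=26: queue=[H,F,B,C,D,E,G] q_used=1 → run H
t=27: queue=[H,F,B,C,D,E,G] q_used=2 → run H
t=28: queue=[F,B,C,D,E,G,H] q_used=0 → run F
t=29: queue=[F,B,C,D,E,G,H] q_used=1 → run F
t=30: queue=[F,B,C,D,E,G,H] q_used=2 → run F
t=31: queue=[B,C,D,E,G,H] q_used=0 → run B
t=32: queue=[B,C,D,E,G,H] q_used=1 → run B
t=33: queue=[B,C,D,E,G,H] q_used=2 → run B
t=34: queue=[C,D,E,G,H,B] q_used=0 → run C
t=35: queue=[C,D,E,G,H,B] q_used=1 → run C
t=36: queue=[D,E,G,H,B] q_used=0 → run D
t=37: queue=[E,G,H,B] q_used=0 → run E
t=38: queue=[E,G,H,B] q_used=1 → run E
t=39: queue=[G,H,B] q_used=0 → run G
t=40: queue=[G,H,B] q_used=1 → run G
t=41: queue=[H,B] q_used=0 → run H
t=42: queue=[H,B] q_used=1 → run H
t=43: queue=[B] q_used=0 → run B
t=44: queue=[B] q_used=1 → run B
t=45: (idle)
t=46: (idle)
t=47: (idle)
t=48: (idle)
t=49: (idle)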